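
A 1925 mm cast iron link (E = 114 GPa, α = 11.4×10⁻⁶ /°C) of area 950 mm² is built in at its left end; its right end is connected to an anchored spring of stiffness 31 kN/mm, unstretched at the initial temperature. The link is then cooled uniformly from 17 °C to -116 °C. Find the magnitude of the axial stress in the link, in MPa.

The unrestrained thermal change is αΔT L = 11.4×10⁻⁶ × 133 × 1925 = 2.919 mm.
Let P be the tensile force in the spring. The link extends elastically by PL/(AE) and the spring stretches by P/k; together these equal δ_free.
So P = δ_free / [L/(AE) + 1/k] = 2.919 / [ 1925/(950×114×10³) + 1/(31×10³) ].
P = 2.919 / 5.003×10⁻⁵ = 58340 N.
σ = P/A = 58340/950 = 61.41 MPa.

σ ≈ 61.4 MPa (tensile)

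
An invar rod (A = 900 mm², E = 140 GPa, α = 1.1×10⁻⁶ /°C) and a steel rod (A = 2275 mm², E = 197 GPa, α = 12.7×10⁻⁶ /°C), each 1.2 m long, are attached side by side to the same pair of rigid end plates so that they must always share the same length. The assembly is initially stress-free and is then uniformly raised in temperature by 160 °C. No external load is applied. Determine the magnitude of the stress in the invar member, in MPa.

σ ≈ 203 MPa (tensile)

The steel has the larger α, so on heating it would change length more than the invar if both were free. The rigid plates force a common final length, so the steel is put into compression and the invar into tension, with equal and opposite forces P (no external load).
Equating the net (thermal + elastic) strains gives |α₁ − α₂|·ΔT = P·[1/(A₁E₁) + 1/(A₂E₂)].
|α₁ − α₂|·ΔT = 11.6×10⁻⁶ × 160 = 0.001856.
1/(A₁E₁) + 1/(A₂E₂) = 1/(900×140×10³) + 1/(2275×197×10³) = 1.017×10⁻⁸ N⁻¹.
So P = 0.001856 / 1.017×10⁻⁸ = 182.5 kN.
σ_{invar} = P/A₁ = 182500/900 = 202.8 MPa, tensile.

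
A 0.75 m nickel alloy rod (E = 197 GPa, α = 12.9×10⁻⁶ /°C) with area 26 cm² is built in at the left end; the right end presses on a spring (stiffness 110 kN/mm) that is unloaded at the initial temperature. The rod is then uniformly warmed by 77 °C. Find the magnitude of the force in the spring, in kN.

Free thermal expansion: δ_free = αΔT L = 12.9×10⁻⁶ × 77 × 750 = 0.745 mm.
With a force P in the spring, the elastic change of the rod is PL/(AE) and that of the spring is P/k; compatibility requires their sum to equal δ_free.
P [ L/(AE) + 1/k ] = δ_free → P [ 750/(2600×197×10³) + 1/(110×10³) ] = 0.745.
P = 0.745 / 1.056×10⁻⁵ = 70580 N.

P ≈ 70.6 kN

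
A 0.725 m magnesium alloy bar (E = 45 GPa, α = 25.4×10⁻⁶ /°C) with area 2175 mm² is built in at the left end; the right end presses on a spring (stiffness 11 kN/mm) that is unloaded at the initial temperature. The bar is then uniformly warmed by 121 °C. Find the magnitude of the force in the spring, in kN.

P ≈ 22.7 kN

If the spring were absent the bar would lengthen by αΔT L = 25.4×10⁻⁶ × 121 × 725 = 2.228 mm.
With a force P in the spring, the elastic change of the bar is PL/(AE) and that of the spring is P/k; compatibility requires their sum to equal δ_free.
P [ L/(AE) + 1/k ] = δ_free → P [ 725/(2175×45×10³) + 1/(11×10³) ] = 2.228.
P = 2.228 / 9.832×10⁻⁵ = 22660 N.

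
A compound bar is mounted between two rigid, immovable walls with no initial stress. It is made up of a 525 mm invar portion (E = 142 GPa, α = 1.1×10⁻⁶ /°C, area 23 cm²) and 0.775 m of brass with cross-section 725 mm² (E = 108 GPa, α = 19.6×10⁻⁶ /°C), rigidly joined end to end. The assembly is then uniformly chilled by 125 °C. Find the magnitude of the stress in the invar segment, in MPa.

σ ≈ 74.5 MPa (tensile)

Free thermal contraction of the whole bar: Σ αᵢΔT Lᵢ = 1.1×10⁻⁶×125×525 + 19.6×10⁻⁶×125×775 = 1.971 mm.
The walls prevent any net length change, so an axial force P (same in every segment) develops. Compatibility: P · Σ Lᵢ/(AᵢEᵢ) = δ_free.
The series flexibility is Σ Lᵢ/(AᵢEᵢ) = 525/(2300×142×10³) + 775/(725×108×10³) = 1.151×10⁻⁵ mm/N.
So P = 1.971 / 1.151×10⁻⁵ = 171.3 kN, tensile.
σ_{invar} = P / A = 171300 / 2300 = 74.48 MPa.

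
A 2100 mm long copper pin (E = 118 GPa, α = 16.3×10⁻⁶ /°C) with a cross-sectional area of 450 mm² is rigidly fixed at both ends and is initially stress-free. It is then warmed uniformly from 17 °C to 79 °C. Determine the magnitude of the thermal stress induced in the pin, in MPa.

With length fixed, the mechanical strain must cancel the thermal strain αΔT = 16.3×10⁻⁶ × 62 = 1010.6×10⁻⁶.
Hence σ = E·αΔT = 118×10³ × 1010.6×10⁻⁶ = 119.3 MPa, compressive.

σ ≈ 119 MPa (compressive)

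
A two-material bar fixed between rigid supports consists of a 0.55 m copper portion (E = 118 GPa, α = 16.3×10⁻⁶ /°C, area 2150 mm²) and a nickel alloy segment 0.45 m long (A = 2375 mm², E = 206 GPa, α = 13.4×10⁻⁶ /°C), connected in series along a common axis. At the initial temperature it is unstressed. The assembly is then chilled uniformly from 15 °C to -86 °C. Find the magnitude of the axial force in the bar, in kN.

P ≈ 490 kN (tensile)

With the walls removed the bar would change length by δ_free = Σ αᵢΔT Lᵢ = 16.3×10⁻⁶×101×550 + 13.4×10⁻⁶×101×450 = 1.514 mm.
The walls prevent any net length change, so an axial force P (same in every segment) develops. Compatibility: P · Σ Lᵢ/(AᵢEᵢ) = δ_free.
The series flexibility is Σ Lᵢ/(AᵢEᵢ) = 550/(2150×118×10³) + 450/(2375×206×10³) = 3.088×10⁻⁶ mm/N.
Hence P = δ_free / Σ(L/AE) = 1.514/3.088×10⁻⁶ = 490.5 kN (tensile).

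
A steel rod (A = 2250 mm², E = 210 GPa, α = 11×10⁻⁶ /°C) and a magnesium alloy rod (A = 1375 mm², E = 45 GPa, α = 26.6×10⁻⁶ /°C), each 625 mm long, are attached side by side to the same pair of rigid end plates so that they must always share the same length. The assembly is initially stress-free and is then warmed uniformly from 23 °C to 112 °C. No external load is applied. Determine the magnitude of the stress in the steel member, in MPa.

σ ≈ 33.8 MPa (tensile)

Equilibrium of a rigid end plate with no external load gives equal and opposite internal forces ±P in the two members. Since α_{magnesium alloy} > α_{steel}, heating drives the magnesium alloy into compression and the steel into tension.
Setting the final lengths equal and cancelling L: (α₁ − α₂)ΔT = P/(A₁E₁) + P/(A₂E₂).
|α₁ − α₂|·ΔT = 15.6×10⁻⁶ × 89 = 0.001388.
1/(A₁E₁) + 1/(A₂E₂) = 1/(2250×210×10³) + 1/(1375×45×10³) = 1.828×10⁻⁸ N⁻¹.
P = 0.001388 / 1.828×10⁻⁸ = 75960 N = 75.96 kN.
σ_{steel} = P/A₁ = 75960/2250 = 33.76 MPa, tensile.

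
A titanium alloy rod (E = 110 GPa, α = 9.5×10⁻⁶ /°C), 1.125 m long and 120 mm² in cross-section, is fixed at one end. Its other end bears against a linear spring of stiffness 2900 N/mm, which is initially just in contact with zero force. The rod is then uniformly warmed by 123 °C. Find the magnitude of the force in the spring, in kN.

Free thermal expansion: δ_free = αΔT L = 9.5×10⁻⁶ × 123 × 1125 = 1.315 mm.
Let P be the compressive force at the spring. The rod shortens elastically by PL/(AE) and the spring compresses by P/k; together these equal δ_free.
So P = δ_free / [L/(AE) + 1/k] = 1.315 / [ 1125/(120×110×10³) + 1/(2900) ].
P = 1.315 / 0.0004301 = 3057 N.

P ≈ 3.06 kN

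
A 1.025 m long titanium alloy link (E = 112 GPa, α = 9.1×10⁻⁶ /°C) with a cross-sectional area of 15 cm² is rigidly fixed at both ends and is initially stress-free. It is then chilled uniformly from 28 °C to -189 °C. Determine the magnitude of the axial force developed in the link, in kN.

P ≈ 332 kN (tensile)

The ends cannot move, so σ = EαΔT = 112×10³ × 9.1×10⁻⁶ × 217 = 221.2 MPa.
P = AEαΔT = 1500 × 112×10³ × 9.1×10⁻⁶ × 217 = 331.7 kN (tensile).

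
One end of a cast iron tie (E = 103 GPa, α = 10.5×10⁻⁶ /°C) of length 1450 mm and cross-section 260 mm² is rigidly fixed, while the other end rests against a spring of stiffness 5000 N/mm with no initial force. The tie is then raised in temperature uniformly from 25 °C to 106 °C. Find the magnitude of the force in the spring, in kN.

P ≈ 4.85 kN

The unrestrained thermal change is αΔT L = 10.5×10⁻⁶ × 81 × 1450 = 1.233 mm.
Let P be the compressive force at the spring. The tie shortens elastically by PL/(AE) and the spring compresses by P/k; together these equal δ_free.
So P = δ_free / [L/(AE) + 1/k] = 1.233 / [ 1450/(260×103×10³) + 1/(5000) ].
P = 1.233 / 0.0002541 = 4852 N.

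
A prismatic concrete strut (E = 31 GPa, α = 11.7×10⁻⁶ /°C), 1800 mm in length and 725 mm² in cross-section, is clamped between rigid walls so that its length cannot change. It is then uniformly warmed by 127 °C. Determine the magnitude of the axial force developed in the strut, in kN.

P ≈ 33.4 kN (compressive)

The ends cannot move, so σ = EαΔT = 31×10³ × 11.7×10⁻⁶ × 127 = 46.06 MPa.
P = AEαΔT = 725 × 31×10³ × 11.7×10⁻⁶ × 127 = 33.4 kN (compressive).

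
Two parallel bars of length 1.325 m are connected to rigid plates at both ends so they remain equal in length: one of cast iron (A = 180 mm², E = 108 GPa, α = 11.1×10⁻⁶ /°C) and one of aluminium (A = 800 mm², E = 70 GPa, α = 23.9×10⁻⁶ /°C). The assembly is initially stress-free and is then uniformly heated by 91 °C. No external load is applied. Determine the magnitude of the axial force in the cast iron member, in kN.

Equilibrium of a rigid end plate with no external load gives equal and opposite internal forces ±P in the two members. Since α_{aluminium} > α_{cast iron}, heating drives the aluminium into compression and the cast iron into tension.
Setting the final lengths equal and cancelling L: (α₁ − α₂)ΔT = P/(A₁E₁) + P/(A₂E₂).
|α₁ − α₂|·ΔT = 12.8×10⁻⁶ × 91 = 0.001165.
1/(A₁E₁) + 1/(A₂E₂) = 1/(180×108×10³) + 1/(800×70×10³) = 6.93×10⁻⁸ N⁻¹.
So P = 0.001165 / 6.93×10⁻⁸ = 16.81 kN.

P ≈ 16.8 kN (tensile in the cast iron)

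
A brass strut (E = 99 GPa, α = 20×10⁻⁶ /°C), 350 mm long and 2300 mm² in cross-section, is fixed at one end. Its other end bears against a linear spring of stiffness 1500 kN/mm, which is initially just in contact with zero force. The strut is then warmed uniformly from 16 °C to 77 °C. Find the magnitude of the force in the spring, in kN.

P ≈ 194 kN

If the spring were absent the strut would lengthen by αΔT L = 20×10⁻⁶ × 61 × 350 = 0.427 mm.
Let P be the compressive force at the spring. The strut shortens elastically by PL/(AE) and the spring compresses by P/k; together these equal δ_free.
P [ L/(AE) + 1/k ] = δ_free → P [ 350/(2300×99×10³) + 1/(1500×10³) ] = 0.427.
P = 0.427 / 2.204×10⁻⁶ = 193800 N.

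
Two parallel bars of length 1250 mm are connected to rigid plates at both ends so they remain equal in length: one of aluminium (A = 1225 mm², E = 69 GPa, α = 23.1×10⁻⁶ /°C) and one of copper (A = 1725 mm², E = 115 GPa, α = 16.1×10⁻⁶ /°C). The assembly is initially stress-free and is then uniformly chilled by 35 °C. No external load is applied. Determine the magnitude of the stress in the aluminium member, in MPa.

Equilibrium of a rigid end plate with no external load gives equal and opposite internal forces ±P in the two members. Since α_{aluminium} > α_{copper}, cooling drives the aluminium into tension and the copper into compression.
Compatibility of the two members (thermal + elastic change equal): (α₁ − α₂)ΔT = P·[1/(A₁E₁) + 1/(A₂E₂)].
|α₁ − α₂|·ΔT = 7×10⁻⁶ × 35 = 0.000245.
1/(A₁E₁) + 1/(A₂E₂) = 1/(1225×69×10³) + 1/(1725×115×10³) = 1.687×10⁻⁸ N⁻¹.
So P = 0.000245 / 1.687×10⁻⁸ = 14.52 kN.
σ_{aluminium} = P/A₁ = 14520/1225 = 11.85 MPa, tensile.

σ ≈ 11.9 MPa (tensile)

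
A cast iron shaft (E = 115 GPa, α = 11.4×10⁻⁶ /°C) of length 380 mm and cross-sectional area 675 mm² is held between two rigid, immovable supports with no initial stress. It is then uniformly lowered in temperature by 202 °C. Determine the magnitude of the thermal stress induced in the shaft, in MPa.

σ ≈ 265 MPa (tensile)

Because both ends are immovable the net strain is zero, and the suppressed thermal strain is αΔT = 11.4×10⁻⁶ × 202 = 2302.8×10⁻⁶.
Hence σ = E·αΔT = 115×10³ × 2302.8×10⁻⁶ = 264.8 MPa, tensile.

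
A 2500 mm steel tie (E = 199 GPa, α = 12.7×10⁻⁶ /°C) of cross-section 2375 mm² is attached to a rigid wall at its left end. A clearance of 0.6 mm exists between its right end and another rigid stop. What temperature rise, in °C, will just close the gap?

Contact occurs when the free expansion equals the gap: αΔT L = 0.6 mm.
ΔT = 0.6 / (12.7×10⁻⁶ × 2500) = 18.9 °C.

ΔT ≈ 18.9 °C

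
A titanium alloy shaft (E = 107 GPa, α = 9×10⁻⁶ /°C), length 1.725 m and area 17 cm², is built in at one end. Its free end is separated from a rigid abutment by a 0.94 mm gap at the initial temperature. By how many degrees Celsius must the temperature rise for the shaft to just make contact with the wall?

ΔT ≈ 60.5 °C

The gap closes when αΔT L = 0.94 mm, since the shaft is still unstressed at that instant.
ΔT = 0.94 / (9×10⁻⁶ × 1725) = 60.55 °C.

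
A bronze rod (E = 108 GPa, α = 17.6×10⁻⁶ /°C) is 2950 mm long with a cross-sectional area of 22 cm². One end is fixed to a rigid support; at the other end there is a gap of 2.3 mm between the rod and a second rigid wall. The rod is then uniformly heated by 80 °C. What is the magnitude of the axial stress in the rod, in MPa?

If the wall were absent the rod would grow by αΔT L = 17.6×10⁻⁶ × 80 × 2950 = 4.154 mm.
This exceeds the 2.3 mm gap, so the wall pushes back. The portion of expansion that must be recovered elastically is δ_free − gap = 4.154 − 2.3 = 1.854 mm.
That suppressed elongation corresponds to σ = E·Δ/L = 108×10³ × 1.854/2950 = 67.86 MPa.

σ ≈ 67.9 MPa (compressive)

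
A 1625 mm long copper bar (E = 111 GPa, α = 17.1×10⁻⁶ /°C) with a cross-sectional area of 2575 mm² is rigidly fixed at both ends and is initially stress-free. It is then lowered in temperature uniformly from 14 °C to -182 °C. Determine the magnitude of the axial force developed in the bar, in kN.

Full restraint means ε = 0, so the stress is σ = EαΔT = 111×10³ × 17.1×10⁻⁶ × 196 = 372 MPa.
Then P = σA = 372 × 2575 mm² = 958 kN, tensile.

P ≈ 958 kN (tensile)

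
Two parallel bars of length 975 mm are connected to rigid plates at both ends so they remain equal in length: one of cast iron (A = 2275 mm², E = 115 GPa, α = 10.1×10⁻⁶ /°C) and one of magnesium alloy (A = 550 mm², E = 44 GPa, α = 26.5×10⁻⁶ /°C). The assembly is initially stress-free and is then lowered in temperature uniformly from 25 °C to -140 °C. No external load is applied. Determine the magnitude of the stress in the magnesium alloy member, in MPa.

The magnesium alloy has the larger α, so on cooling it would change length more than the cast iron if both were free. The rigid plates force a common final length, so the magnesium alloy is put into tension and the cast iron into compression, with equal and opposite forces P (no external load).
Compatibility of the two members (thermal + elastic change equal): (α₁ − α₂)ΔT = P·[1/(A₁E₁) + 1/(A₂E₂)].
|α₁ − α₂|·ΔT = 16.4×10⁻⁶ × 165 = 0.002706.
1/(A₁E₁) + 1/(A₂E₂) = 1/(2275×115×10³) + 1/(550×44×10³) = 4.514×10⁻⁸ N⁻¹.
So P = 0.002706 / 4.514×10⁻⁸ = 59.94 kN.
σ_{magnesium alloy} = P/A₂ = 59940/550 = 109 MPa, tensile.

σ ≈ 109 MPa (tensile)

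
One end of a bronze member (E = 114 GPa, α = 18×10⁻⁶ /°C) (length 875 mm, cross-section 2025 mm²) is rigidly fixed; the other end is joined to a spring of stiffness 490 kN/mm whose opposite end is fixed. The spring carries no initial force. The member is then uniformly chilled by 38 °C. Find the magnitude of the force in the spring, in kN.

Free thermal contraction: δ_free = αΔT L = 18×10⁻⁶ × 38 × 875 = 0.5985 mm.
Let P be the tensile force in the spring. The member extends elastically by PL/(AE) and the spring stretches by P/k; together these equal δ_free.
So P = δ_free / [L/(AE) + 1/k] = 0.5985 / [ 875/(2025×114×10³) + 1/(490×10³) ].
P = 0.5985 / 5.831×10⁻⁶ = 102600 N.

P ≈ 103 kN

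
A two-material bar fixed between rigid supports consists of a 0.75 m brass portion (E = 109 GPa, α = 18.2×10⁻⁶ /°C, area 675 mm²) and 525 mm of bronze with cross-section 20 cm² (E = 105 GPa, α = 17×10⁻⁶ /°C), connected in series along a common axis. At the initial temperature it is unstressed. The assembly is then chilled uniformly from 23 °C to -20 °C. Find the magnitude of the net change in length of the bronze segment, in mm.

With the walls removed the bar would change length by δ_free = Σ αᵢΔT Lᵢ = 18.2×10⁻⁶×43×750 + 17×10⁻⁶×43×525 = 0.9707 mm.
The rigid supports impose zero overall length change; the single axial force P common to all segments must satisfy P Σ Lᵢ/(AᵢEᵢ) = δ_free.
Σ Lᵢ/(AᵢEᵢ) = 750/(675×109×10³) + 525/(2000×105×10³) = 1.269×10⁻⁵ mm/N.
P = 0.9707 / 1.269×10⁻⁵ = 76470 N = 76.47 kN, tensile.
For the bronze segment, free thermal change = 17×10⁻⁶×43×525 = 0.3838 mm and elastic change from P = 76470×525/(2000×105×10³) = 0.1912 mm; these oppose, so the net change is 0.193 mm (segment shortens).

|ΔL| ≈ 0.193 mm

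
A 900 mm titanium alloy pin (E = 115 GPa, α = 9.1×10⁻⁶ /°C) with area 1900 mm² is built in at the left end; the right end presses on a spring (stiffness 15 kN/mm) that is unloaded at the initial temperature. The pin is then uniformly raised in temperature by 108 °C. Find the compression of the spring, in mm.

Free thermal expansion: δ_free = αΔT L = 9.1×10⁻⁶ × 108 × 900 = 0.8845 mm.
With a force P in the spring, the elastic change of the pin is PL/(AE) and that of the spring is P/k; compatibility requires their sum to equal δ_free.
So P = δ_free / [L/(AE) + 1/k] = 0.8845 / [ 900/(1900×115×10³) + 1/(15×10³) ].
P = 0.8845 / 7.079×10⁻⁵ = 12500 N.
Spring compression = P/k = 12500/(15×10³) = 0.8331 mm.

δ ≈ 0.833 mm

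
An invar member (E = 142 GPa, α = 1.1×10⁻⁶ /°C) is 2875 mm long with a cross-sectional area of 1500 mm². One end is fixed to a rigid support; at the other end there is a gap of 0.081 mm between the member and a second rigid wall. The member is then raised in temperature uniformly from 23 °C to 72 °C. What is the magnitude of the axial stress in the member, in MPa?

Free thermal elongation = αΔT L = 1.1×10⁻⁶ × 49 × 2875 = 0.155 mm.
The gap closes (δ_free > 0.081 mm) and the wall then resists a further 0.155 − 0.081 = 0.07396 mm of expansion.
Compatibility: PL/(AE) = 0.07396 mm, so σ = P/A = E × (0.07396/2875) = 3.653 MPa.

σ ≈ 3.65 MPa (compressive)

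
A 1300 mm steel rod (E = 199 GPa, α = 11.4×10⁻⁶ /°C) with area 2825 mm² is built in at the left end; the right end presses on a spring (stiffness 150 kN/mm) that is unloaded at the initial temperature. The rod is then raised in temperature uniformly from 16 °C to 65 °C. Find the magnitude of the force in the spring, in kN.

The unrestrained thermal change is αΔT L = 11.4×10⁻⁶ × 49 × 1300 = 0.7262 mm.
With a force P in the spring, the elastic change of the rod is PL/(AE) and that of the spring is P/k; compatibility requires their sum to equal δ_free.
P [ L/(AE) + 1/k ] = δ_free → P [ 1300/(2825×199×10³) + 1/(150×10³) ] = 0.7262.
P = 0.7262 / 8.979×10⁻⁶ = 80870 N.

P ≈ 80.9 kN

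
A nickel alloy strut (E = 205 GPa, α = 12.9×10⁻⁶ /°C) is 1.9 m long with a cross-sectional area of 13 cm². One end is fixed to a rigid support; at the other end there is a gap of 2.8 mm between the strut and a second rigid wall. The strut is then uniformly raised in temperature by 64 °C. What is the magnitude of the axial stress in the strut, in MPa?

σ ≈ 0 MPa

Free thermal elongation = αΔT L = 12.9×10⁻⁶ × 64 × 1900 = 1.569 mm.
Since δ_free = 1.57 mm is less than the 2.8 mm gap, the strut never touches the wall. No axial force develops.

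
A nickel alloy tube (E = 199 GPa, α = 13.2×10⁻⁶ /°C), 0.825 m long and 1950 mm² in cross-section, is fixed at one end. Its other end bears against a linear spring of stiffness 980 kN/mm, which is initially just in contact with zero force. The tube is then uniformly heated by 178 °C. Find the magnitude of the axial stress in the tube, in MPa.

Free thermal expansion: δ_free = αΔT L = 13.2×10⁻⁶ × 178 × 825 = 1.938 mm.
Let P be the compressive force at the spring. The tube shortens elastically by PL/(AE) and the spring compresses by P/k; together these equal δ_free.
So P = δ_free / [L/(AE) + 1/k] = 1.938 / [ 825/(1950×199×10³) + 1/(980×10³) ].
P = 1.938 / 3.146×10⁻⁶ = 616100 N.
σ = P/A = 616100/1950 = 315.9 MPa.

σ ≈ 316 MPa (compressive)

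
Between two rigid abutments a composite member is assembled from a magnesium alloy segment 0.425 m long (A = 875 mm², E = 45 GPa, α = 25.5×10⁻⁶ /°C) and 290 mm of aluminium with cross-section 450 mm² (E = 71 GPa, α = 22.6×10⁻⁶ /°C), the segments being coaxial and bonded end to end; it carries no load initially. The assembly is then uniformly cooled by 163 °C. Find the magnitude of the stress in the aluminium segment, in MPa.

If the supports were absent, the total length change would be Σ αᵢΔT Lᵢ = 25.5×10⁻⁶×163×425 + 22.6×10⁻⁶×163×290 = 2.835 mm.
The walls prevent any net length change, so an axial force P (same in every segment) develops. Compatibility: P · Σ Lᵢ/(AᵢEᵢ) = δ_free.
Σ Lᵢ/(AᵢEᵢ) = 425/(875×45×10³) + 290/(450×71×10³) = 1.987×10⁻⁵ mm/N.
Hence P = δ_free / Σ(L/AE) = 2.835/1.987×10⁻⁵ = 142.7 kN (tensile).
σ_{aluminium} = P / A = 142700 / 450 = 317 MPa.

σ ≈ 317 MPa (tensile)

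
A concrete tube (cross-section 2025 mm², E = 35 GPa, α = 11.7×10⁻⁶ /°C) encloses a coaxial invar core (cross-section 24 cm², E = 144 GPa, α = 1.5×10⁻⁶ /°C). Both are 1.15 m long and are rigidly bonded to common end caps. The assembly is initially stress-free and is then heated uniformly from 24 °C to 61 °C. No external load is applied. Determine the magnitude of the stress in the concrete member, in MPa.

σ ≈ 11 MPa (compressive)

Both members must finish at the same length. With the larger α, the concrete tends to over-expand; the plates restrain it, putting the concrete in compression and the invar in tension. With no external load the two internal forces are equal and opposite, magnitude P.
Setting the final lengths equal and cancelling L: (α₁ − α₂)ΔT = P/(A₁E₁) + P/(A₂E₂).
|α₁ − α₂|·ΔT = 10.2×10⁻⁶ × 37 = 0.0003774.
1/(A₁E₁) + 1/(A₂E₂) = 1/(2025×35×10³) + 1/(2400×144×10³) = 1.7×10⁻⁸ N⁻¹.
So P = 0.0003774 / 1.7×10⁻⁸ = 22.2 kN.
σ_{concrete} = P/A₁ = 22200/2025 = 10.96 MPa, compressive.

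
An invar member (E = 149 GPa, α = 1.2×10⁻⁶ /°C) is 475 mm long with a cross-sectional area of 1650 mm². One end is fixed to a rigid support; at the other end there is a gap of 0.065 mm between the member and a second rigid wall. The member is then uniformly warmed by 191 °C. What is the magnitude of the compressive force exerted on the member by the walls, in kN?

P ≈ 22.7 kN

Free thermal elongation = αΔT L = 1.2×10⁻⁶ × 191 × 475 = 0.1089 mm.
After closing the 0.065 mm clearance, 0.1089 − 0.065 = 0.04387 mm of expansion remains to be suppressed by the wall.
That suppressed elongation corresponds to σ = E·Δ/L = 149×10³ × 0.04387/475 = 13.76 MPa.
P = σA = 13.76 × 1650 = 22.71 kN.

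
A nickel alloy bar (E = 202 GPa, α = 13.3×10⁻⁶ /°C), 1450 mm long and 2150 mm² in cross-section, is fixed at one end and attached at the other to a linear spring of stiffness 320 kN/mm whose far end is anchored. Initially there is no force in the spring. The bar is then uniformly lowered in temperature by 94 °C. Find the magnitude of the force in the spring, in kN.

P ≈ 280 kN

If the spring were absent the bar would shorten by αΔT L = 13.3×10⁻⁶ × 94 × 1450 = 1.813 mm.
With a force P in the spring, the elastic change of the bar is PL/(AE) and that of the spring is P/k; compatibility requires their sum to equal δ_free.
P [ L/(AE) + 1/k ] = δ_free → P [ 1450/(2150×202×10³) + 1/(320×10³) ] = 1.813.
P = 1.813 / 6.464×10⁻⁶ = 280500 N.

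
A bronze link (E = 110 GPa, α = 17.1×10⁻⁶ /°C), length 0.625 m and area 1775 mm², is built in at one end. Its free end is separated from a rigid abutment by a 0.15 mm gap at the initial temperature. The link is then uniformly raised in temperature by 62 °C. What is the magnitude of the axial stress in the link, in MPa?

σ ≈ 90.2 MPa (compressive)

Unrestrained expansion: δ_free = αΔT L = 17.1×10⁻⁶ × 62 × 625 = 0.6626 mm.
The gap closes (δ_free > 0.15 mm) and the wall then resists a further 0.6626 − 0.15 = 0.5126 mm of expansion.
So σ = E(δ_free − g)/L = 110×10³ × 0.5126/625 = 90.22 MPa.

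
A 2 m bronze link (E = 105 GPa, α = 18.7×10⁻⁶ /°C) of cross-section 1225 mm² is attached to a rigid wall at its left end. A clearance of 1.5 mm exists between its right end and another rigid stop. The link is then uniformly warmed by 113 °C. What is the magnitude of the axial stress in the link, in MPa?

σ ≈ 143 MPa (compressive)

Free thermal elongation = αΔT L = 18.7×10⁻⁶ × 113 × 2000 = 4.226 mm.
The gap closes (δ_free > 1.5 mm) and the wall then resists a further 4.226 − 1.5 = 2.726 mm of expansion.
That suppressed elongation corresponds to σ = E·Δ/L = 105×10³ × 2.726/2000 = 143.1 MPa.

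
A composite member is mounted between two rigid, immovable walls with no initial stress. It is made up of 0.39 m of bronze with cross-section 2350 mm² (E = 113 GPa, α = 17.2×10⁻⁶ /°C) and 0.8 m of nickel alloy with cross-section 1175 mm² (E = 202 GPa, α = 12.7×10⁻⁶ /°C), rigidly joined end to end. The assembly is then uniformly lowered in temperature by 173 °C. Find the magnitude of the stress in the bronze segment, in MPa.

σ ≈ 257 MPa (tensile)

Free thermal contraction of the whole bar: Σ αᵢΔT Lᵢ = 17.2×10⁻⁶×173×390 + 12.7×10⁻⁶×173×800 = 2.918 mm.
The walls prevent any net length change, so an axial force P (same in every segment) develops. Compatibility: P · Σ Lᵢ/(AᵢEᵢ) = δ_free.
The series flexibility is Σ Lᵢ/(AᵢEᵢ) = 390/(2350×113×10³) + 800/(1175×202×10³) = 4.839×10⁻⁶ mm/N.
Hence P = δ_free / Σ(L/AE) = 2.918/4.839×10⁻⁶ = 603 kN (tensile).
σ_{bronze} = P / A = 603000 / 2350 = 256.6 MPa.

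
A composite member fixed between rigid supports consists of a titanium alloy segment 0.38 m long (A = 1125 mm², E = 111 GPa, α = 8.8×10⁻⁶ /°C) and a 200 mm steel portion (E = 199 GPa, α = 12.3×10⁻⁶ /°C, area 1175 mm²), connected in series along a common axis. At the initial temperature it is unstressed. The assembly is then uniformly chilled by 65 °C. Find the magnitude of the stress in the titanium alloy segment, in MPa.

σ ≈ 86 MPa (tensile)

Free thermal contraction of the whole bar: Σ αᵢΔT Lᵢ = 8.8×10⁻⁶×65×380 + 12.3×10⁻⁶×65×200 = 0.3773 mm.
The rigid supports impose zero overall length change; the single axial force P common to all segments must satisfy P Σ Lᵢ/(AᵢEᵢ) = δ_free.
Σ Lᵢ/(AᵢEᵢ) = 380/(1125×111×10³) + 200/(1175×199×10³) = 3.898×10⁻⁶ mm/N.
So P = 0.3773 / 3.898×10⁻⁶ = 96.77 kN, tensile.
σ_{titanium alloy} = P / A = 96770 / 1125 = 86.02 MPa.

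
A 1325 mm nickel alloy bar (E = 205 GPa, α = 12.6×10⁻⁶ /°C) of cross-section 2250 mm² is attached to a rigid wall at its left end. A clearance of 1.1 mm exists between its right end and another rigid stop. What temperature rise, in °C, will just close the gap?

ΔT ≈ 65.9 °C

Contact occurs when the free expansion equals the gap: αΔT L = 1.1 mm.
ΔT = 1.1 / (12.6×10⁻⁶ × 1325) = 65.89 °C.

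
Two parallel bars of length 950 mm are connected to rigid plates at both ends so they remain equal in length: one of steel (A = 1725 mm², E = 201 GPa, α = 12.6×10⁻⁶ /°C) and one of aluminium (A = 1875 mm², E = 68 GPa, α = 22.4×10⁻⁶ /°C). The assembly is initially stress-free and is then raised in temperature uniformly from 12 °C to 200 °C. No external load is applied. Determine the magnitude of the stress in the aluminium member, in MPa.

σ ≈ 91.6 MPa (compressive)

The aluminium has the larger α, so on heating it would change length more than the steel if both were free. The rigid plates force a common final length, so the aluminium is put into compression and the steel into tension, with equal and opposite forces P (no external load).
Equating the net (thermal + elastic) strains gives |α₁ − α₂|·ΔT = P·[1/(A₁E₁) + 1/(A₂E₂)].
|α₁ − α₂|·ΔT = 9.8×10⁻⁶ × 188 = 0.001842.
1/(A₁E₁) + 1/(A₂E₂) = 1/(1725×201×10³) + 1/(1875×68×10³) = 1.073×10⁻⁸ N⁻¹.
P = 0.001842 / 1.073×10⁻⁸ = 171700 N = 171.7 kN.
σ_{aluminium} = P/A₂ = 171700/1875 = 91.6 MPa, compressive.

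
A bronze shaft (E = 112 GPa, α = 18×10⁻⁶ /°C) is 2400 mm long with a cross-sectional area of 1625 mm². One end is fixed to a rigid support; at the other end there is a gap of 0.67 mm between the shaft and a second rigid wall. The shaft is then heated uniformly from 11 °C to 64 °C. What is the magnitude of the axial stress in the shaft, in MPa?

If the wall were absent the shaft would grow by αΔT L = 18×10⁻⁶ × 53 × 2400 = 2.29 mm.
After closing the 0.67 mm clearance, 2.29 − 0.67 = 1.62 mm of expansion remains to be suppressed by the wall.
Compatibility: PL/(AE) = 1.62 mm, so σ = P/A = E × (1.62/2400) = 75.58 MPa.

σ ≈ 75.6 MPa (compressive)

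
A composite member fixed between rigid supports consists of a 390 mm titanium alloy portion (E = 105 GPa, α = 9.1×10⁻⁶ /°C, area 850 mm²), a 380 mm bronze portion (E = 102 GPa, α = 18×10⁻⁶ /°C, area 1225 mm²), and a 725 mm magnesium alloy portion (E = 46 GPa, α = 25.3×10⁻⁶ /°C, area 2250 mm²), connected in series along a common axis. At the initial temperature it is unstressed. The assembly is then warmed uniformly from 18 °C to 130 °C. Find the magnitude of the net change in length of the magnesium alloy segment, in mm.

With the walls removed the bar would change length by δ_free = Σ αᵢΔT Lᵢ = 9.1×10⁻⁶×112×390 + 18×10⁻⁶×112×380 + 25.3×10⁻⁶×112×725 = 3.218 mm.
The rigid supports impose zero overall length change; the single axial force P common to all segments must satisfy P Σ Lᵢ/(AᵢEᵢ) = δ_free.
The series flexibility is Σ Lᵢ/(AᵢEᵢ) = 390/(850×105×10³) + 380/(1225×102×10³) + 725/(2250×46×10³) = 1.442×10⁻⁵ mm/N.
Hence P = δ_free / Σ(L/AE) = 3.218/1.442×10⁻⁵ = 223.2 kN (compressive).
For the magnesium alloy segment, free thermal change = 25.3×10⁻⁶×112×725 = 2.054 mm and elastic change from P = 223200×725/(2250×46×10³) = 1.564 mm; these oppose, so the net change is 0.491 mm (segment lengthens).

|ΔL| ≈ 0.491 mm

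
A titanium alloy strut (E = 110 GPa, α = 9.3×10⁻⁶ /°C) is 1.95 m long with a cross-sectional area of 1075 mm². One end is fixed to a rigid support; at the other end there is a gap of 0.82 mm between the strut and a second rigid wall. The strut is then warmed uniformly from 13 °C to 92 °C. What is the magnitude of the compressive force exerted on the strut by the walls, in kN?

P ≈ 37.2 kN

Free thermal elongation = αΔT L = 9.3×10⁻⁶ × 79 × 1950 = 1.433 mm.
The gap closes (δ_free > 0.82 mm) and the wall then resists a further 1.433 − 0.82 = 0.6127 mm of expansion.
So σ = E(δ_free − g)/L = 110×10³ × 0.6127/1950 = 34.56 MPa.
P = σA = 34.56 × 1075 = 37.15 kN.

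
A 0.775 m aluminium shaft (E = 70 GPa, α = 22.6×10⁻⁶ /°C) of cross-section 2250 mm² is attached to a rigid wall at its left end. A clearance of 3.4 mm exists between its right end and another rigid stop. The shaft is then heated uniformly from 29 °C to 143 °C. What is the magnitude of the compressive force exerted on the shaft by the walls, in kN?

Free thermal elongation = αΔT L = 22.6×10⁻⁶ × 114 × 775 = 1.997 mm.
Since δ_free = 2 mm is less than the 3.4 mm gap, the shaft never touches the wall. No axial force develops.

P ≈ 0 kN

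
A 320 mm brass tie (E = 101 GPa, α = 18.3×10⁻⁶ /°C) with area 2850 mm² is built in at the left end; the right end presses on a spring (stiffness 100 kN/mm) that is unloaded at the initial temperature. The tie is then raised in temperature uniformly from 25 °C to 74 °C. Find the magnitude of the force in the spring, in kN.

P ≈ 25.8 kN

If the spring were absent the tie would lengthen by αΔT L = 18.3×10⁻⁶ × 49 × 320 = 0.2869 mm.
Let P be the compressive force at the spring. The tie shortens elastically by PL/(AE) and the spring compresses by P/k; together these equal δ_free.
P [ L/(AE) + 1/k ] = δ_free → P [ 320/(2850×101×10³) + 1/(100×10³) ] = 0.2869.
P = 0.2869 / 1.111×10⁻⁵ = 25820 N.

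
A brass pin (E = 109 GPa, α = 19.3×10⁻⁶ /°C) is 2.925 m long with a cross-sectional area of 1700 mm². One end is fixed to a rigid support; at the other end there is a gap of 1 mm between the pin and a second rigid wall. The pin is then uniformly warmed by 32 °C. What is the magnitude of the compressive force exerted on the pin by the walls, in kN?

Unrestrained expansion: δ_free = αΔT L = 19.3×10⁻⁶ × 32 × 2925 = 1.806 mm.
The gap closes (δ_free > 1 mm) and the wall then resists a further 1.806 − 1 = 0.8065 mm of expansion.
That suppressed elongation corresponds to σ = E·Δ/L = 109×10³ × 0.8065/2925 = 30.05 MPa.
P = σA = 30.05 × 1700 = 51.09 kN.

P ≈ 51.1 kN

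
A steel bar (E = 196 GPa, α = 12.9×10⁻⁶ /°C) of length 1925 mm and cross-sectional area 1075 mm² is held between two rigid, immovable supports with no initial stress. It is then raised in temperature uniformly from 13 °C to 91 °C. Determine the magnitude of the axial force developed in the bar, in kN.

The ends cannot move, so σ = EαΔT = 196×10³ × 12.9×10⁻⁶ × 78 = 197.2 MPa.
Then P = σA = 197.2 × 1075 mm² = 212 kN, compressive.

P ≈ 212 kN (compressive)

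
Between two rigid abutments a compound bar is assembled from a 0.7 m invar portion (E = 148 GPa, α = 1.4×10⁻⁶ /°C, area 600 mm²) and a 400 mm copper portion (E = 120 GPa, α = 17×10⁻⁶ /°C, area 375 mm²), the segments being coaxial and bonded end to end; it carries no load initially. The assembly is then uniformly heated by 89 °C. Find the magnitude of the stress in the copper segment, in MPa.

σ ≈ 110 MPa (compressive)

If the supports were absent, the total length change would be Σ αᵢΔT Lᵢ = 1.4×10⁻⁶×89×700 + 17×10⁻⁶×89×400 = 0.6924 mm.
The walls prevent any net length change, so an axial force P (same in every segment) develops. Compatibility: P · Σ Lᵢ/(AᵢEᵢ) = δ_free.
The series flexibility is Σ Lᵢ/(AᵢEᵢ) = 700/(600×148×10³) + 400/(375×120×10³) = 1.677×10⁻⁵ mm/N.
Hence P = δ_free / Σ(L/AE) = 0.6924/1.677×10⁻⁵ = 41.28 kN (compressive).
σ_{copper} = P / A = 41280 / 375 = 110.1 MPa.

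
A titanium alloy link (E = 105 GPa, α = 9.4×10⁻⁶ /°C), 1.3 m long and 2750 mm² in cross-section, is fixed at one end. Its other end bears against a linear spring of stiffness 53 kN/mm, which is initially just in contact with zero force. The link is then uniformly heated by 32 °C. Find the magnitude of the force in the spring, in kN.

If the spring were absent the link would lengthen by αΔT L = 9.4×10⁻⁶ × 32 × 1300 = 0.391 mm.
With a force P in the spring, the elastic change of the link is PL/(AE) and that of the spring is P/k; compatibility requires their sum to equal δ_free.
So P = δ_free / [L/(AE) + 1/k] = 0.391 / [ 1300/(2750×105×10³) + 1/(53×10³) ].
P = 0.391 / 2.337×10⁻⁵ = 16730 N.

P ≈ 16.7 kN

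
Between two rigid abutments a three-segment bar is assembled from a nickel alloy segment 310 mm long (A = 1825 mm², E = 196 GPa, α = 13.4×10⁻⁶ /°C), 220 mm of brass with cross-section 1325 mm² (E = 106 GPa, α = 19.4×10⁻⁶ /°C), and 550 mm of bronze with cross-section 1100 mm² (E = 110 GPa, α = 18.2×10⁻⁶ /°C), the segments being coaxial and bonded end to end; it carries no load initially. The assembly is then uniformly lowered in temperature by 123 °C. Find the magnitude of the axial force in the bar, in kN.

P ≈ 325 kN (tensile)

If the supports were absent, the total length change would be Σ αᵢΔT Lᵢ = 13.4×10⁻⁶×123×310 + 19.4×10⁻⁶×123×220 + 18.2×10⁻⁶×123×550 = 2.267 mm.
The rigid supports impose zero overall length change; the single axial force P common to all segments must satisfy P Σ Lᵢ/(AᵢEᵢ) = δ_free.
Σ Lᵢ/(AᵢEᵢ) = 310/(1825×196×10³) + 220/(1325×106×10³) + 550/(1100×110×10³) = 6.978×10⁻⁶ mm/N.
Hence P = δ_free / Σ(L/AE) = 2.267/6.978×10⁻⁶ = 324.9 kN (tensile).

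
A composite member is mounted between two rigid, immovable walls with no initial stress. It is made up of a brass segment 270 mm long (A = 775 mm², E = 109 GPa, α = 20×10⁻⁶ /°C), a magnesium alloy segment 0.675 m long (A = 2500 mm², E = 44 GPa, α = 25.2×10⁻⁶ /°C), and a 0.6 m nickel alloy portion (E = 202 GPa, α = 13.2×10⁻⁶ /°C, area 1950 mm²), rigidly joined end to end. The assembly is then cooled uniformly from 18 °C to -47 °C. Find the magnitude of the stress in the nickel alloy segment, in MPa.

σ ≈ 93.1 MPa (tensile)

If the supports were absent, the total length change would be Σ αᵢΔT Lᵢ = 20×10⁻⁶×65×270 + 25.2×10⁻⁶×65×675 + 13.2×10⁻⁶×65×600 = 1.971 mm.
The walls prevent any net length change, so an axial force P (same in every segment) develops. Compatibility: P · Σ Lᵢ/(AᵢEᵢ) = δ_free.
Σ Lᵢ/(AᵢEᵢ) = 270/(775×109×10³) + 675/(2500×44×10³) + 600/(1950×202×10³) = 1.086×10⁻⁵ mm/N.
Hence P = δ_free / Σ(L/AE) = 1.971/1.086×10⁻⁵ = 181.6 kN (tensile).
σ_{nickel alloy} = P / A = 181600 / 1950 = 93.13 MPa.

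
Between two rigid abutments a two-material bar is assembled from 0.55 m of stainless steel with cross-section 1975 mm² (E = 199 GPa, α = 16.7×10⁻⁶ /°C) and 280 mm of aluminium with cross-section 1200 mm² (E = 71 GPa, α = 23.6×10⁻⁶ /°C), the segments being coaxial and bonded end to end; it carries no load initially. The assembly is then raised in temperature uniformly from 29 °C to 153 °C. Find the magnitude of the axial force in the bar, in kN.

With the walls removed the bar would change length by δ_free = Σ αᵢΔT Lᵢ = 16.7×10⁻⁶×124×550 + 23.6×10⁻⁶×124×280 = 1.958 mm.
Since the ends are fixed, an axial force P builds up, equal in every segment, with P · Σ Lᵢ/(AᵢEᵢ) = δ_free.
Σ Lᵢ/(AᵢEᵢ) = 550/(1975×199×10³) + 280/(1200×71×10³) = 4.686×10⁻⁶ mm/N.
P = 1.958 / 4.686×10⁻⁶ = 417900 N = 417.9 kN, compressive.

P ≈ 418 kN (compressive)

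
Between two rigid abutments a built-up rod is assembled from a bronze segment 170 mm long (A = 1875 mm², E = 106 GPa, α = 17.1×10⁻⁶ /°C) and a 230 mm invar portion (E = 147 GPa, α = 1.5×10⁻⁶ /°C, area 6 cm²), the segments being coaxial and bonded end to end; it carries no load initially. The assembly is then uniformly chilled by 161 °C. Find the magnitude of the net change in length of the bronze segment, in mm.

If the supports were absent, the total length change would be Σ αᵢΔT Lᵢ = 17.1×10⁻⁶×161×170 + 1.5×10⁻⁶×161×230 = 0.5236 mm.
The walls prevent any net length change, so an axial force P (same in every segment) develops. Compatibility: P · Σ Lᵢ/(AᵢEᵢ) = δ_free.
The series flexibility is Σ Lᵢ/(AᵢEᵢ) = 170/(1875×106×10³) + 230/(600×147×10³) = 3.463×10⁻⁶ mm/N.
Hence P = δ_free / Σ(L/AE) = 0.5236/3.463×10⁻⁶ = 151.2 kN (tensile).
For the bronze segment, free thermal change = 17.1×10⁻⁶×161×170 = 0.468 mm and elastic change from P = 151200×170/(1875×106×10³) = 0.1293 mm; these oppose, so the net change is 0.339 mm (segment shortens).

|ΔL| ≈ 0.339 mm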